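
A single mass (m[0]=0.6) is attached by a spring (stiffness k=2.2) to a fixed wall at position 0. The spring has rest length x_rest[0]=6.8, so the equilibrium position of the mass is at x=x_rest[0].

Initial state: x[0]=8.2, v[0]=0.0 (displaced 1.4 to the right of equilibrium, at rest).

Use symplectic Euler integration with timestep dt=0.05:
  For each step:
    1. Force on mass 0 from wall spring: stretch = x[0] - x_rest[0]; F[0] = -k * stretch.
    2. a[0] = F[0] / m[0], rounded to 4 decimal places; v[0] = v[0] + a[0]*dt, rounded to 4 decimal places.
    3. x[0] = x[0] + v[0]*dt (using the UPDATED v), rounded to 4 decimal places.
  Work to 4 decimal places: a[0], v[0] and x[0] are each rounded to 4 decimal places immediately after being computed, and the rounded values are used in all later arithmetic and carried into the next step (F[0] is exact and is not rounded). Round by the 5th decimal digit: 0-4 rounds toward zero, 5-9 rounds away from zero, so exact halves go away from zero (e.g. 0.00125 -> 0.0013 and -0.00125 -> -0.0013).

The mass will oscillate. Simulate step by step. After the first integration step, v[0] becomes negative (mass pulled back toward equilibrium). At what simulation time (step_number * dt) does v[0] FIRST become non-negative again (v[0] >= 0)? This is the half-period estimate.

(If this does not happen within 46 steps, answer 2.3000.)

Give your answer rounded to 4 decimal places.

Step 0: x=[8.2000] v=[0.0000]
Step 1: x=[8.1872] v=[-0.2567]
Step 2: x=[8.1617] v=[-0.5110]
Step 3: x=[8.1237] v=[-0.7606]
Step 4: x=[8.0735] v=[-1.0033]
Step 5: x=[8.0117] v=[-1.2368]
Step 6: x=[7.9388] v=[-1.4589]
Step 7: x=[7.8554] v=[-1.6677]
Step 8: x=[7.7623] v=[-1.8612]
Step 9: x=[7.6604] v=[-2.0376]
Step 10: x=[7.5506] v=[-2.1953]
Step 11: x=[7.4340] v=[-2.3329]
Step 12: x=[7.3115] v=[-2.4491]
Step 13: x=[7.1844] v=[-2.5429]
Step 14: x=[7.0537] v=[-2.6134]
Step 15: x=[6.9207] v=[-2.6599]
Step 16: x=[6.7866] v=[-2.6820]
Step 17: x=[6.6526] v=[-2.6795]
Step 18: x=[6.5200] v=[-2.6525]
Step 19: x=[6.3899] v=[-2.6012]
Step 20: x=[6.2636] v=[-2.5260]
Step 21: x=[6.1422] v=[-2.4277]
Step 22: x=[6.0268] v=[-2.3071]
Step 23: x=[5.9185] v=[-2.1653]
Step 24: x=[5.8183] v=[-2.0037]
Step 25: x=[5.7271] v=[-1.8237]
Step 26: x=[5.6458] v=[-1.6270]
Step 27: x=[5.5750] v=[-1.4154]
Step 28: x=[5.5155] v=[-1.1908]
Step 29: x=[5.4677] v=[-0.9553]
Step 30: x=[5.4322] v=[-0.7110]
Step 31: x=[5.4092] v=[-0.4602]
Step 32: x=[5.3989] v=[-0.2052]
Step 33: x=[5.4015] v=[0.0517]
First v>=0 after going negative at step 33, time=1.6500

Answer: 1.6500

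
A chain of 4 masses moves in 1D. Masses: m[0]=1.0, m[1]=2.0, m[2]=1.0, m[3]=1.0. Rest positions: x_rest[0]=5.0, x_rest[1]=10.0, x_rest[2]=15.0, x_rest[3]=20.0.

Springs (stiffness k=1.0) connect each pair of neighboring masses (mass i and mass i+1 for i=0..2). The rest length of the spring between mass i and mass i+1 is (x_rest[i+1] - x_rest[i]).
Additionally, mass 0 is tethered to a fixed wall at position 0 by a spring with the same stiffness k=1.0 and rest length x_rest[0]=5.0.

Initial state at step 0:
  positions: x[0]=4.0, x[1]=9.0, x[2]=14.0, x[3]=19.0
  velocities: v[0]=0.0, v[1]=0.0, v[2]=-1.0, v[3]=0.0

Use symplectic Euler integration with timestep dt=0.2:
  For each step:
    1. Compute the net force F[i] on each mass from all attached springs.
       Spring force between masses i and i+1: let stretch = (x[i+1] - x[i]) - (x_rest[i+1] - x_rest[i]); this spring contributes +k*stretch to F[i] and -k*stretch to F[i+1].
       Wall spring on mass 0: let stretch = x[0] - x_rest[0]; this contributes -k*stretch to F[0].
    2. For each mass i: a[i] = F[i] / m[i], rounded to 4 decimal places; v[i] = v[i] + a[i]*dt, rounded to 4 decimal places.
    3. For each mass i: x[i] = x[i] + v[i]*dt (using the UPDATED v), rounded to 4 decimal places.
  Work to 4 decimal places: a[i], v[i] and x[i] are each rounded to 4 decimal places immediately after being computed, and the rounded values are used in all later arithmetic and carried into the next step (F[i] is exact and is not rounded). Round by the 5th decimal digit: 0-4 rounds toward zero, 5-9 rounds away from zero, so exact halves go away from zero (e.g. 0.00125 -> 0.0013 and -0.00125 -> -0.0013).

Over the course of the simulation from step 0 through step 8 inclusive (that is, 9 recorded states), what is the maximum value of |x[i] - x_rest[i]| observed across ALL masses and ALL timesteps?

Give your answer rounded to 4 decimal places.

Answer: 1.7292

Derivation:
Step 0: x=[4.0000 9.0000 14.0000 19.0000] v=[0.0000 0.0000 -1.0000 0.0000]
Step 1: x=[4.0400 9.0000 13.8000 19.0000] v=[0.2000 0.0000 -1.0000 0.0000]
Step 2: x=[4.1168 8.9968 13.6160 18.9920] v=[0.3840 -0.0160 -0.9200 -0.0400]
Step 3: x=[4.2241 8.9884 13.4623 18.9690] v=[0.5366 -0.0421 -0.7686 -0.1152]
Step 4: x=[4.3530 8.9742 13.3499 18.9257] v=[0.6446 -0.0711 -0.5620 -0.2165]
Step 5: x=[4.4926 8.9551 13.2855 18.8594] v=[0.6982 -0.0957 -0.3220 -0.3317]
Step 6: x=[4.6310 8.9333 13.2708 18.7701] v=[0.6922 -0.1089 -0.0733 -0.4465]
Step 7: x=[4.7563 8.9122 13.3026 18.6608] v=[0.6265 -0.1054 0.1591 -0.5464]
Step 8: x=[4.8576 8.8958 13.3731 18.5372] v=[0.5064 -0.0819 0.3527 -0.6180]
Max displacement = 1.7292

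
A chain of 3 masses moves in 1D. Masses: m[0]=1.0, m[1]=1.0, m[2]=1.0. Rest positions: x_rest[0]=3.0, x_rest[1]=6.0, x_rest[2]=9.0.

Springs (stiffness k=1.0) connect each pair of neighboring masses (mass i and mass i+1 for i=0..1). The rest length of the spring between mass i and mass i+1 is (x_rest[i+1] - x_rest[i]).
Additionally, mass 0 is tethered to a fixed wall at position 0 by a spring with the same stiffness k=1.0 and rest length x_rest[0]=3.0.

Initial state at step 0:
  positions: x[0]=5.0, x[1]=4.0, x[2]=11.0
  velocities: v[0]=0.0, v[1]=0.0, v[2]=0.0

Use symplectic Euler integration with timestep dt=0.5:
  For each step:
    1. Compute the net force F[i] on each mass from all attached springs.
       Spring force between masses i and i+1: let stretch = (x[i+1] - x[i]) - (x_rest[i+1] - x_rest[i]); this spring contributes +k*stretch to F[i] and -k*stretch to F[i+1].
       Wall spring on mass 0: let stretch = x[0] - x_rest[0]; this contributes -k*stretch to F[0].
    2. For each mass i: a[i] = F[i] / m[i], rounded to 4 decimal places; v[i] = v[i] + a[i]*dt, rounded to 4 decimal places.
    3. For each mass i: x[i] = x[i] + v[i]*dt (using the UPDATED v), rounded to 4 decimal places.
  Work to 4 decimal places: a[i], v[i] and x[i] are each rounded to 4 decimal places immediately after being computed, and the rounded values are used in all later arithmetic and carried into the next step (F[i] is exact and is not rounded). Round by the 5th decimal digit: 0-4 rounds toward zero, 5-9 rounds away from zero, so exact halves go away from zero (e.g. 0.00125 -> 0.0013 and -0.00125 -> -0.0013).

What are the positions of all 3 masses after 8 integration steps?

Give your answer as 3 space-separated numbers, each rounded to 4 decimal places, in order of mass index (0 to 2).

Answer: 2.5257 5.9880 8.8081

Derivation:
Step 0: x=[5.0000 4.0000 11.0000] v=[0.0000 0.0000 0.0000]
Step 1: x=[3.5000 6.0000 10.0000] v=[-3.0000 4.0000 -2.0000]
Step 2: x=[1.7500 8.3750 8.7500] v=[-3.5000 4.7500 -2.5000]
Step 3: x=[1.2188 9.1875 8.1563] v=[-1.0625 1.6250 -1.1875]
Step 4: x=[2.3751 7.7500 8.5704] v=[2.3125 -2.8750 0.8281]
Step 5: x=[4.2813 5.1739 9.5294] v=[3.8124 -5.1523 1.9179]
Step 6: x=[5.3404 3.4635 10.1495] v=[2.1181 -3.4209 1.2402]
Step 7: x=[4.5951 3.8938 9.8481] v=[-1.4906 0.8606 -0.6028]
Step 8: x=[2.5257 5.9880 8.8081] v=[-4.1388 4.1884 -2.0800]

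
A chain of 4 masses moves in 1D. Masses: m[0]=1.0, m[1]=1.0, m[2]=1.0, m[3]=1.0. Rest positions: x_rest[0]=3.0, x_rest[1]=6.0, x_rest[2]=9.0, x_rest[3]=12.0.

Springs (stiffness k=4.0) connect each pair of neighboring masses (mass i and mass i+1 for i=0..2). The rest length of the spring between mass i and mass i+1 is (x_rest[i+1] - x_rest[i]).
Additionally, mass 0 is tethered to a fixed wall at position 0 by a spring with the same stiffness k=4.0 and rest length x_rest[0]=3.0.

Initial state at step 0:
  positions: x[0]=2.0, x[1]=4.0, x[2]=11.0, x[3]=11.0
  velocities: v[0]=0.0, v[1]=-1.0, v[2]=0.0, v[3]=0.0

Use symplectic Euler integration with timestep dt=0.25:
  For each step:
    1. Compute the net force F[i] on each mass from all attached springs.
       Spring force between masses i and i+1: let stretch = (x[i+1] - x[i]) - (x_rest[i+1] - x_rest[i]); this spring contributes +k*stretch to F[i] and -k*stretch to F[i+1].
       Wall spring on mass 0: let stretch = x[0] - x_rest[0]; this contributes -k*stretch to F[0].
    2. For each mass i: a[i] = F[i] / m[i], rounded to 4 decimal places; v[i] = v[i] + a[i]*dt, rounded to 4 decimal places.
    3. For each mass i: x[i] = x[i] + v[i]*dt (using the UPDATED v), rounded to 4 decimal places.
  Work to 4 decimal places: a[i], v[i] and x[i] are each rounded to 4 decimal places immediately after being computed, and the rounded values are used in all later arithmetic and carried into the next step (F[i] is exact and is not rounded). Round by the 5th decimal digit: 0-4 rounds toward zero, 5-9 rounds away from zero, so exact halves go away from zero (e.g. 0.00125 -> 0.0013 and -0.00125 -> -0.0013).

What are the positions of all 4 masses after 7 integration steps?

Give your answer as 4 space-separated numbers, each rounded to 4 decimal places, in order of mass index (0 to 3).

Answer: 2.8257 5.8169 10.4344 9.7973

Derivation:
Step 0: x=[2.0000 4.0000 11.0000 11.0000] v=[0.0000 -1.0000 0.0000 0.0000]
Step 1: x=[2.0000 5.0000 9.2500 11.7500] v=[0.0000 4.0000 -7.0000 3.0000]
Step 2: x=[2.2500 6.3125 7.0625 12.6250] v=[1.0000 5.2500 -8.7500 3.5000]
Step 3: x=[2.9531 6.7969 6.0781 12.8594] v=[2.8125 1.9375 -3.9375 0.9375]
Step 4: x=[3.8789 6.1406 6.9688 12.1485] v=[3.7032 -2.6251 3.5626 -2.8438]
Step 5: x=[4.4004 5.1260 8.9473 10.8926] v=[2.0860 -4.0586 7.9141 -5.0235]
Step 6: x=[4.0032 4.8853 10.4568 9.9004] v=[-1.5888 -0.9629 6.0381 -3.9688]
Step 7: x=[2.8257 5.8169 10.4344 9.7973] v=[-4.7099 3.7265 -0.0898 -0.4124]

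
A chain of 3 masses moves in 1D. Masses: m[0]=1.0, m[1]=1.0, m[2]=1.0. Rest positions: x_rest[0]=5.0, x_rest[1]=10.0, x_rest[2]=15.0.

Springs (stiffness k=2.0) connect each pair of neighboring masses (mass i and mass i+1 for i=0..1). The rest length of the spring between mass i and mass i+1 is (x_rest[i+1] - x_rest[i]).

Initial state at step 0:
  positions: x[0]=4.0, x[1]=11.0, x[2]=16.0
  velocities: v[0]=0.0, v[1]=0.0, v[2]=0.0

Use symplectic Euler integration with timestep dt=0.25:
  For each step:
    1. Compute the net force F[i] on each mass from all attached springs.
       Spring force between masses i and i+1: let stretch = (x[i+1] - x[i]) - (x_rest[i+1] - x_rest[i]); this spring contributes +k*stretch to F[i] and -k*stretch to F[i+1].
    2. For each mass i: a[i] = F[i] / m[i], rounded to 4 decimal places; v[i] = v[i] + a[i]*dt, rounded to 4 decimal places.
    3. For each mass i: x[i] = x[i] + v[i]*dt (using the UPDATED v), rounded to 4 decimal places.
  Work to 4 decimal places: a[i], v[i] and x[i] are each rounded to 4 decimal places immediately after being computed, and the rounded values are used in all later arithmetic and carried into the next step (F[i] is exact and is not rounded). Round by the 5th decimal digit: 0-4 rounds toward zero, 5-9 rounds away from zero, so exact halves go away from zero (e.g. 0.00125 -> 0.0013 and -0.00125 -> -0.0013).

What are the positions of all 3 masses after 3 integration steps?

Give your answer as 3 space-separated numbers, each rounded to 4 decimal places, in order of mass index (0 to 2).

Answer: 5.2071 9.9336 15.8594

Derivation:
Step 0: x=[4.0000 11.0000 16.0000] v=[0.0000 0.0000 0.0000]
Step 1: x=[4.2500 10.7500 16.0000] v=[1.0000 -1.0000 0.0000]
Step 2: x=[4.6875 10.3438 15.9688] v=[1.7500 -1.6250 -0.1250]
Step 3: x=[5.2071 9.9336 15.8594] v=[2.0782 -1.6407 -0.4375]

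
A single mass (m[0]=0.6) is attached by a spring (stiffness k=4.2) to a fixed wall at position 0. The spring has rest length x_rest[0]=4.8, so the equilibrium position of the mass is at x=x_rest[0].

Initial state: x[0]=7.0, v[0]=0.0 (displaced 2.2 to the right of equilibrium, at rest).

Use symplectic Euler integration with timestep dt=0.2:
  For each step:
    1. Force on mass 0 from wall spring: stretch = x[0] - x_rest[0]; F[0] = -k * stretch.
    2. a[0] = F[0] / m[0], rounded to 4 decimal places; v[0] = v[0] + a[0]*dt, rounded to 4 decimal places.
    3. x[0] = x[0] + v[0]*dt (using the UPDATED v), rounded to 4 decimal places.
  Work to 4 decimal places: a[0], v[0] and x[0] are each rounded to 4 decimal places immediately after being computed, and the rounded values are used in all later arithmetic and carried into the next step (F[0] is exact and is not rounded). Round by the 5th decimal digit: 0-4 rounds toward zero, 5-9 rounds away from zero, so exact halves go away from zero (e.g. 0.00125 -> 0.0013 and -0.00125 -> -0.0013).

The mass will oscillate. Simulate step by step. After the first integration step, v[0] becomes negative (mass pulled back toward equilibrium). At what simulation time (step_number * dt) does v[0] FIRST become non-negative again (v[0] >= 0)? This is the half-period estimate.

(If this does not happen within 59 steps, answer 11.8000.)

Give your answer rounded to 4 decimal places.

Answer: 1.2000

Derivation:
Step 0: x=[7.0000] v=[0.0000]
Step 1: x=[6.3840] v=[-3.0800]
Step 2: x=[5.3245] v=[-5.2976]
Step 3: x=[4.1181] v=[-6.0319]
Step 4: x=[3.1027] v=[-5.0772]
Step 5: x=[2.5625] v=[-2.7010]
Step 6: x=[2.6488] v=[0.4315]
First v>=0 after going negative at step 6, time=1.2000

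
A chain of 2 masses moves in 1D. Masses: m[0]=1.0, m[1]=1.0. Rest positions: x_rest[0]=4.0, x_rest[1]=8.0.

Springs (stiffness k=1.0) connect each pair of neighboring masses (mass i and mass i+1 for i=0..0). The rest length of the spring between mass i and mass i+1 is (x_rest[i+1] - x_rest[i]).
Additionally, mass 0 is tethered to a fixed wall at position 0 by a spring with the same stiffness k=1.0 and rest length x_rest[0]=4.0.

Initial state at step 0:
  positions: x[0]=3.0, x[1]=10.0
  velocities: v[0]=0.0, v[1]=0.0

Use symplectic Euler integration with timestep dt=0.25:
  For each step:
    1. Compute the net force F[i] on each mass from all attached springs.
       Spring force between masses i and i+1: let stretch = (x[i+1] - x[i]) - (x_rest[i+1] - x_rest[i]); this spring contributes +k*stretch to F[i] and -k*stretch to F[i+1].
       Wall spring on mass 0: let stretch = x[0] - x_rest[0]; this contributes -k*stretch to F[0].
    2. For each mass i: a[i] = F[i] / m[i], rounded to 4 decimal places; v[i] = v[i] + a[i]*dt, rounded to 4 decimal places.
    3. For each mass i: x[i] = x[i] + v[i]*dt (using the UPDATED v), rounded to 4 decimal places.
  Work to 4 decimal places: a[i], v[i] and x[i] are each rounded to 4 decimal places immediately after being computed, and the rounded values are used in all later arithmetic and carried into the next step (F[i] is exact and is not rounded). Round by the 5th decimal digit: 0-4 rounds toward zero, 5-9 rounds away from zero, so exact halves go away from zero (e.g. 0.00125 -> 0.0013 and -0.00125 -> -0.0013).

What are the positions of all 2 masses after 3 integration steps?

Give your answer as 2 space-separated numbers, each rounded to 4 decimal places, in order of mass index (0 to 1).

Step 0: x=[3.0000 10.0000] v=[0.0000 0.0000]
Step 1: x=[3.2500 9.8125] v=[1.0000 -0.7500]
Step 2: x=[3.7070 9.4649] v=[1.8281 -1.3906]
Step 3: x=[4.2922 9.0074] v=[2.3408 -1.8301]

Answer: 4.2922 9.0074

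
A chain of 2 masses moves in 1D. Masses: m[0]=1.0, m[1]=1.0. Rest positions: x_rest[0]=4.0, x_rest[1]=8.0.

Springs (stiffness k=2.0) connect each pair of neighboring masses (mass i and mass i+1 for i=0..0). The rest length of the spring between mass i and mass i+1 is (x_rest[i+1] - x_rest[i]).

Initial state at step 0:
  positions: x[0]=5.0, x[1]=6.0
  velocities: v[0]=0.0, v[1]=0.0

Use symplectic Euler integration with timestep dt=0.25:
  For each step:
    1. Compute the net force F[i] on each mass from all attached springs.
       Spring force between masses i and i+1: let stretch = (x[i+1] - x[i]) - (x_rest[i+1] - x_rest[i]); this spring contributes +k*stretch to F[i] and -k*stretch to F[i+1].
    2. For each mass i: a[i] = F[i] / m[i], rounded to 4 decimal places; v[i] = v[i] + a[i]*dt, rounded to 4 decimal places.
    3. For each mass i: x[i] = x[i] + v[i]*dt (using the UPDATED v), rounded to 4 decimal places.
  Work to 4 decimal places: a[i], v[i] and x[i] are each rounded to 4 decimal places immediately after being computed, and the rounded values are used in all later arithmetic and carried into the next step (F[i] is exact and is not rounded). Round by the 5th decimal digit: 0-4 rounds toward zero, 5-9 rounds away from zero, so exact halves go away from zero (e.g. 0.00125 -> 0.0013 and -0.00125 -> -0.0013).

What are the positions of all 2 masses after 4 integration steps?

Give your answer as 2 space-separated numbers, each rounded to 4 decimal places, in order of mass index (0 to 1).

Step 0: x=[5.0000 6.0000] v=[0.0000 0.0000]
Step 1: x=[4.6250 6.3750] v=[-1.5000 1.5000]
Step 2: x=[3.9688 7.0313] v=[-2.6250 2.6250]
Step 3: x=[3.1954 7.8048] v=[-3.0938 3.0938]
Step 4: x=[2.4981 8.5021] v=[-2.7891 2.7891]

Answer: 2.4981 8.5021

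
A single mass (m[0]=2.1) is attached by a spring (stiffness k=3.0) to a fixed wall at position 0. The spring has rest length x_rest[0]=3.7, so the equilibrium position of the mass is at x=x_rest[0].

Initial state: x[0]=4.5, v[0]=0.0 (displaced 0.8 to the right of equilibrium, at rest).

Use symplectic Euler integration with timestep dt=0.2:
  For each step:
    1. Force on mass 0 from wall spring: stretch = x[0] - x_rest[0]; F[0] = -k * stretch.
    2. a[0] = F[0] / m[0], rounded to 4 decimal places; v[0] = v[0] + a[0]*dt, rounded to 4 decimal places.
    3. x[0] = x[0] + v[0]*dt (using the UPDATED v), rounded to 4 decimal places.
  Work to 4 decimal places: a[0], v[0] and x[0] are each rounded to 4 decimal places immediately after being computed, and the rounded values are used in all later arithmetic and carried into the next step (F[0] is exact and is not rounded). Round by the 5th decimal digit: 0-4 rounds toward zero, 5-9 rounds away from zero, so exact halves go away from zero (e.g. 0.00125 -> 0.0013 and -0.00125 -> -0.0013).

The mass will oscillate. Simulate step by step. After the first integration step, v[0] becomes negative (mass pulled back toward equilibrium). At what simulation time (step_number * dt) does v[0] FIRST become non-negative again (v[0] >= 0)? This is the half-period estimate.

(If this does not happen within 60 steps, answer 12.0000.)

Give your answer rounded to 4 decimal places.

Answer: 2.8000

Derivation:
Step 0: x=[4.5000] v=[0.0000]
Step 1: x=[4.4543] v=[-0.2286]
Step 2: x=[4.3655] v=[-0.4441]
Step 3: x=[4.2387] v=[-0.6342]
Step 4: x=[4.0811] v=[-0.7881]
Step 5: x=[3.9017] v=[-0.8970]
Step 6: x=[3.7108] v=[-0.9546]
Step 7: x=[3.5193] v=[-0.9577]
Step 8: x=[3.3381] v=[-0.9061]
Step 9: x=[3.1776] v=[-0.8027]
Step 10: x=[3.0469] v=[-0.6534]
Step 11: x=[2.9535] v=[-0.4668]
Step 12: x=[2.9028] v=[-0.2535]
Step 13: x=[2.8977] v=[-0.0257]
Step 14: x=[2.9384] v=[0.2035]
First v>=0 after going negative at step 14, time=2.8000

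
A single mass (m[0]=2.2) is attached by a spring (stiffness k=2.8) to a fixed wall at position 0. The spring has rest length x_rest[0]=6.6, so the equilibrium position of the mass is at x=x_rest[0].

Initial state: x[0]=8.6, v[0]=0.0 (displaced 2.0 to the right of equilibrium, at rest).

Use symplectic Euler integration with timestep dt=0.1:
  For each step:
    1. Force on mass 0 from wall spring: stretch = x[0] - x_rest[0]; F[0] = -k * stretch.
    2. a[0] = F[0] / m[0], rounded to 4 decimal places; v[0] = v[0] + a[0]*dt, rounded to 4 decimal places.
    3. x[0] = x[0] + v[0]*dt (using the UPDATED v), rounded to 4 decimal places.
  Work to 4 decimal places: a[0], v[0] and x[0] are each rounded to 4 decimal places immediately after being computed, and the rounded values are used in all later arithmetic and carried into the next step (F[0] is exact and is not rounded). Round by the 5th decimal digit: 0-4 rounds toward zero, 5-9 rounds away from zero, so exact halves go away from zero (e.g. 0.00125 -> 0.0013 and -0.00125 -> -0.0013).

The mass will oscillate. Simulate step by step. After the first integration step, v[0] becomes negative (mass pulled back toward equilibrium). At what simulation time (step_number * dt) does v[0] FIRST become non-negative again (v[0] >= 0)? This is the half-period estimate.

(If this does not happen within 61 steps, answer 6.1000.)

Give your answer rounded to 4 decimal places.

Step 0: x=[8.6000] v=[0.0000]
Step 1: x=[8.5745] v=[-0.2546]
Step 2: x=[8.5239] v=[-0.5059]
Step 3: x=[8.4488] v=[-0.7508]
Step 4: x=[8.3502] v=[-0.9861]
Step 5: x=[8.2293] v=[-1.2089]
Step 6: x=[8.0877] v=[-1.4163]
Step 7: x=[7.9271] v=[-1.6056]
Step 8: x=[7.7497] v=[-1.7745]
Step 9: x=[7.5576] v=[-1.9208]
Step 10: x=[7.3533] v=[-2.0427]
Step 11: x=[7.1394] v=[-2.1386]
Step 12: x=[6.9187] v=[-2.2073]
Step 13: x=[6.6939] v=[-2.2479]
Step 14: x=[6.4679] v=[-2.2599]
Step 15: x=[6.2436] v=[-2.2431]
Step 16: x=[6.0238] v=[-2.1977]
Step 17: x=[5.8114] v=[-2.1244]
Step 18: x=[5.6090] v=[-2.0240]
Step 19: x=[5.4192] v=[-1.8979]
Step 20: x=[5.2444] v=[-1.7476]
Step 21: x=[5.0869] v=[-1.5751]
Step 22: x=[4.9487] v=[-1.3825]
Step 23: x=[4.8315] v=[-1.1723]
Step 24: x=[4.7368] v=[-0.9472]
Step 25: x=[4.6658] v=[-0.7101]
Step 26: x=[4.6194] v=[-0.4639]
Step 27: x=[4.5982] v=[-0.2118]
Step 28: x=[4.6025] v=[0.0430]
First v>=0 after going negative at step 28, time=2.8000

Answer: 2.8000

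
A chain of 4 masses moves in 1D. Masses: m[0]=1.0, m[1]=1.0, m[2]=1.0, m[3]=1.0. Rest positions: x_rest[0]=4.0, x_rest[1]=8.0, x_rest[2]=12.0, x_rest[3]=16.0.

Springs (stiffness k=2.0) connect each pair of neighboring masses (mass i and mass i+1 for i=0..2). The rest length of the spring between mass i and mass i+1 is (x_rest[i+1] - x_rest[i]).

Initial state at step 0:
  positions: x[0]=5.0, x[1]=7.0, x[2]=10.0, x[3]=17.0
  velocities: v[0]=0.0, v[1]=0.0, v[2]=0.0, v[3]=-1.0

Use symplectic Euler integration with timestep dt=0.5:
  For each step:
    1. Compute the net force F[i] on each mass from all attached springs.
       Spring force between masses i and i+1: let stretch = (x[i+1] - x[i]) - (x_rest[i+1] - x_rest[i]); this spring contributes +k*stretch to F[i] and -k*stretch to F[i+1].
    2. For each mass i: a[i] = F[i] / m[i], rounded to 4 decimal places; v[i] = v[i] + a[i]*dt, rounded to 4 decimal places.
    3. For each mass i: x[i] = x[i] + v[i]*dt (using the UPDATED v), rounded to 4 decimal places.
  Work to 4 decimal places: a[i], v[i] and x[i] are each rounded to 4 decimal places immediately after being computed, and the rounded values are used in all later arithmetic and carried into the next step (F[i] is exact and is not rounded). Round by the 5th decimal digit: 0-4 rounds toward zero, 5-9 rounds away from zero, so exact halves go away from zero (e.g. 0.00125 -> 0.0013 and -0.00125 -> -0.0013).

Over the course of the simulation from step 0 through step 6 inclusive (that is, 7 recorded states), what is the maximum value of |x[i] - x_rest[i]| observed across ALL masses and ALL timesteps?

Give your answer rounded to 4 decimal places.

Step 0: x=[5.0000 7.0000 10.0000 17.0000] v=[0.0000 0.0000 0.0000 -1.0000]
Step 1: x=[4.0000 7.5000 12.0000 15.0000] v=[-2.0000 1.0000 4.0000 -4.0000]
Step 2: x=[2.7500 8.5000 13.2500 13.5000] v=[-2.5000 2.0000 2.5000 -3.0000]
Step 3: x=[2.3750 9.0000 12.2500 13.8750] v=[-0.7500 1.0000 -2.0000 0.7500]
Step 4: x=[3.3125 7.8125 10.4375 15.4375] v=[1.8750 -2.3750 -3.6250 3.1250]
Step 5: x=[4.5000 5.6875 9.8125 16.5000] v=[2.3750 -4.2500 -1.2500 2.1250]
Step 6: x=[4.2813 5.0313 10.4688 16.2188] v=[-0.4375 -1.3125 1.3125 -0.5625]
Max displacement = 2.9687

Answer: 2.9687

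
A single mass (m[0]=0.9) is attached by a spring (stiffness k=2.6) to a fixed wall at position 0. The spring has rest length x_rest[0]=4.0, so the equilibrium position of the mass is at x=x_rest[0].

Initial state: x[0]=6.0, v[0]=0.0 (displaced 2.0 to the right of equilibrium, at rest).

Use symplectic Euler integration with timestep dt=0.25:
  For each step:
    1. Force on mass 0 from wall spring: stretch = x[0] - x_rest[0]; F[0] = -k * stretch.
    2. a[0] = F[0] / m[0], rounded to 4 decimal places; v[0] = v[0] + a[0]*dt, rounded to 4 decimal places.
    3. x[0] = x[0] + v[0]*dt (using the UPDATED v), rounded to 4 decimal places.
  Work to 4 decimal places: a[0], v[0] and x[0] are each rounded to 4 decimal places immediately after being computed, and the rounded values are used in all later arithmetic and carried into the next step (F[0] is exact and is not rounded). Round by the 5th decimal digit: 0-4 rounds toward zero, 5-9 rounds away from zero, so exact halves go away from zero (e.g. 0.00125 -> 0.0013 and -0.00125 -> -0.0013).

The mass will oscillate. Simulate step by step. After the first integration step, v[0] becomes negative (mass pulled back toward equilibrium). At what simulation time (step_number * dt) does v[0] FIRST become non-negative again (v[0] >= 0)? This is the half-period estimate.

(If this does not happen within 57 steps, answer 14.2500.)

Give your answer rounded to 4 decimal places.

Step 0: x=[6.0000] v=[0.0000]
Step 1: x=[5.6389] v=[-1.4445]
Step 2: x=[4.9819] v=[-2.6282]
Step 3: x=[4.1476] v=[-3.3374]
Step 4: x=[3.2866] v=[-3.4440]
Step 5: x=[2.5544] v=[-2.9288]
Step 6: x=[2.0832] v=[-1.8848]
Step 7: x=[1.9581] v=[-0.5005]
Step 8: x=[2.2017] v=[0.9742]
First v>=0 after going negative at step 8, time=2.0000

Answer: 2.0000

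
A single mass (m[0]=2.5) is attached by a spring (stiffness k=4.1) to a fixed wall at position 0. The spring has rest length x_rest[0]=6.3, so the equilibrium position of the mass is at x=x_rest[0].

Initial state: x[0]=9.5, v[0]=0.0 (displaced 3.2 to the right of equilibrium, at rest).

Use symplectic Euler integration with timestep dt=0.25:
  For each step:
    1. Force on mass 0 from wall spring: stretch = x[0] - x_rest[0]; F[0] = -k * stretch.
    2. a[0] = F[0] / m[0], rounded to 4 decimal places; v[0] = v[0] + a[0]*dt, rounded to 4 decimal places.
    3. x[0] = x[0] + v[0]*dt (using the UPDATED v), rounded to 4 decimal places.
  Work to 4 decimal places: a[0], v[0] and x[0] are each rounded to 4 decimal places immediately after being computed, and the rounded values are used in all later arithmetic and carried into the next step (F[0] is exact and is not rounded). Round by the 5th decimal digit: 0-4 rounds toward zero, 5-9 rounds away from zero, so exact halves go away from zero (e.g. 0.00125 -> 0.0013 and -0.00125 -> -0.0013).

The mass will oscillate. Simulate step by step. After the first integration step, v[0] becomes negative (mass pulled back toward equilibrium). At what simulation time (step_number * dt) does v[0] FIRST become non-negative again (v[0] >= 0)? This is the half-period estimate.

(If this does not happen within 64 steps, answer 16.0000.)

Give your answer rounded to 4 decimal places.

Step 0: x=[9.5000] v=[0.0000]
Step 1: x=[9.1720] v=[-1.3120]
Step 2: x=[8.5496] v=[-2.4895]
Step 3: x=[7.6967] v=[-3.4118]
Step 4: x=[6.7006] v=[-3.9845]
Step 5: x=[5.6634] v=[-4.1488]
Step 6: x=[4.6915] v=[-3.8878]
Step 7: x=[3.8844] v=[-3.2283]
Step 8: x=[3.3249] v=[-2.2379]
Step 9: x=[3.0704] v=[-1.0181]
Step 10: x=[3.1469] v=[0.3060]
First v>=0 after going negative at step 10, time=2.5000

Answer: 2.5000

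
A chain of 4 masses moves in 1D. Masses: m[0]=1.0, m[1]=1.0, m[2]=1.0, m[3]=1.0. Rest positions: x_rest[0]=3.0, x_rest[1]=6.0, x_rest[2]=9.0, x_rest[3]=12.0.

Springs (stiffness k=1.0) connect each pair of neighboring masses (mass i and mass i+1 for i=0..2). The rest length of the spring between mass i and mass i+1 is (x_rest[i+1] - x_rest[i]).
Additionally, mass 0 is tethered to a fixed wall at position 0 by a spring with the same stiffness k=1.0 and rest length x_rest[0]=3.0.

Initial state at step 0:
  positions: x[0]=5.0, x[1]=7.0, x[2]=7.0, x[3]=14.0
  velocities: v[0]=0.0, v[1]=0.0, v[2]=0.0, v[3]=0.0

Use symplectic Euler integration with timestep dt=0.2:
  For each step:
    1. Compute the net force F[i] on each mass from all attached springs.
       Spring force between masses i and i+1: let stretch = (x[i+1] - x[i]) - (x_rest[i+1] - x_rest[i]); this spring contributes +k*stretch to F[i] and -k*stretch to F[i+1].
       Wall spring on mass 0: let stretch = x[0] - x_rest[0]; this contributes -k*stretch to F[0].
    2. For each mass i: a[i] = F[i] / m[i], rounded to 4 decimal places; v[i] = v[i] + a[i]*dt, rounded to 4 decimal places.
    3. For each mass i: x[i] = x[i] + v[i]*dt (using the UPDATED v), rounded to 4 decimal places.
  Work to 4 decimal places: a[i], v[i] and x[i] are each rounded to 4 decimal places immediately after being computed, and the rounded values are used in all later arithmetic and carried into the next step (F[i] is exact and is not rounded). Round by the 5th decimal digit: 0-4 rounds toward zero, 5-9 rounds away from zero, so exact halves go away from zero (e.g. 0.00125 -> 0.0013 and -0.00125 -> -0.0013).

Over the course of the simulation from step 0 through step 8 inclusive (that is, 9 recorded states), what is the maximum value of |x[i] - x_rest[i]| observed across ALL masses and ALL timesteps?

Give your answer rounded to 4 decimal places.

Step 0: x=[5.0000 7.0000 7.0000 14.0000] v=[0.0000 0.0000 0.0000 0.0000]
Step 1: x=[4.8800 6.9200 7.2800 13.8400] v=[-0.6000 -0.4000 1.4000 -0.8000]
Step 2: x=[4.6464 6.7728 7.8080 13.5376] v=[-1.1680 -0.7360 2.6400 -1.5120]
Step 3: x=[4.3120 6.5820 8.5238 13.1260] v=[-1.6720 -0.9542 3.5789 -2.0579]
Step 4: x=[3.8959 6.3780 9.3460 12.6503] v=[-2.0804 -1.0198 4.1110 -2.3783]
Step 5: x=[3.4233 6.1935 10.1817 12.1625] v=[-2.3632 -0.9226 4.1783 -2.4392]
Step 6: x=[2.9245 6.0577 10.9371 11.7154] v=[-2.4938 -0.6790 3.7768 -2.2354]
Step 7: x=[2.4341 5.9917 11.5284 11.3572] v=[-2.4521 -0.3298 2.9566 -1.7911]
Step 8: x=[1.9886 6.0049 11.8914 11.1258] v=[-2.2274 0.0660 1.8150 -1.1569]
Max displacement = 2.8914

Answer: 2.8914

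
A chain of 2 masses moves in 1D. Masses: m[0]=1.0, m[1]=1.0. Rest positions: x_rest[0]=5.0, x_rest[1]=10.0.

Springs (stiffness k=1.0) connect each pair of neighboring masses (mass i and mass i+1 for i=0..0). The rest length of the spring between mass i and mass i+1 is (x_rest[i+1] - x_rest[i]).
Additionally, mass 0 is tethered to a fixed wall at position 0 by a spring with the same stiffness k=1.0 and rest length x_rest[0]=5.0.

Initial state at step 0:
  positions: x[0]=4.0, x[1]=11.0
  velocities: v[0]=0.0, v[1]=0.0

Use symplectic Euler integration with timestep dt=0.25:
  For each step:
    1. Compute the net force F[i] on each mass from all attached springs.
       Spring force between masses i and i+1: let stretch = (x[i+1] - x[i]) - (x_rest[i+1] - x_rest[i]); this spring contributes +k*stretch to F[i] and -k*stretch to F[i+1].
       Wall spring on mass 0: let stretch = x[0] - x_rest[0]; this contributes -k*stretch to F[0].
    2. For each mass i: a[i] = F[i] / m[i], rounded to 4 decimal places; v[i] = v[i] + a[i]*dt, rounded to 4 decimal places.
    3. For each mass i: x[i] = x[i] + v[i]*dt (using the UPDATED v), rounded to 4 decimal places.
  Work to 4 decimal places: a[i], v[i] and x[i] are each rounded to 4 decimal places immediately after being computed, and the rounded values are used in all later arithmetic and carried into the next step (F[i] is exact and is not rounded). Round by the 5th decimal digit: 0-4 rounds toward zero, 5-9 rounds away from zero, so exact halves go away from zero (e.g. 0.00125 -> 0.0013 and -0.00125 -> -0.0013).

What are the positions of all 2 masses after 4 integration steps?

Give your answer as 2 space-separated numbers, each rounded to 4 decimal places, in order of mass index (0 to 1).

Step 0: x=[4.0000 11.0000] v=[0.0000 0.0000]
Step 1: x=[4.1875 10.8750] v=[0.7500 -0.5000]
Step 2: x=[4.5313 10.6445] v=[1.3750 -0.9219]
Step 3: x=[4.9739 10.3445] v=[1.7705 -1.2002]
Step 4: x=[5.4413 10.0213] v=[1.8697 -1.2929]

Answer: 5.4413 10.0213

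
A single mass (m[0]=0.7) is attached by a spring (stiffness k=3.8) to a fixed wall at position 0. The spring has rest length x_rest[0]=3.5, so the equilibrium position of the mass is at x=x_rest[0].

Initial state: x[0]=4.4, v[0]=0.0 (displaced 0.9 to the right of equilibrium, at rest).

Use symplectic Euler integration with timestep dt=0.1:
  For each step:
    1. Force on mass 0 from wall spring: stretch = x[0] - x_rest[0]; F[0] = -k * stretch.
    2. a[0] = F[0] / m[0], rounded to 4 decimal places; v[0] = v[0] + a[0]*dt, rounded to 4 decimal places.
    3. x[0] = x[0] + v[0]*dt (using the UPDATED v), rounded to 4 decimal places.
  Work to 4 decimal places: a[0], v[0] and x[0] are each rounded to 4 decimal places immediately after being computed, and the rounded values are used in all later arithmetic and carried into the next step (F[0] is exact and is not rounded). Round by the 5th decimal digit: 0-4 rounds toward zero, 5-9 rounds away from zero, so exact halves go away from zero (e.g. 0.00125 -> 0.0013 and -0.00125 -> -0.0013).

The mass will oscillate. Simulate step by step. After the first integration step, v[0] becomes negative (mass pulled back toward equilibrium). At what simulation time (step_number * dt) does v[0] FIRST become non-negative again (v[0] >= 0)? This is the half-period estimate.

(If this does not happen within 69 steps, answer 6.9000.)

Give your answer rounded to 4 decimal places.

Answer: 1.4000

Derivation:
Step 0: x=[4.4000] v=[0.0000]
Step 1: x=[4.3511] v=[-0.4886]
Step 2: x=[4.2560] v=[-0.9506]
Step 3: x=[4.1199] v=[-1.3610]
Step 4: x=[3.9502] v=[-1.6975]
Step 5: x=[3.7560] v=[-1.9419]
Step 6: x=[3.5479] v=[-2.0809]
Step 7: x=[3.3372] v=[-2.1069]
Step 8: x=[3.1354] v=[-2.0185]
Step 9: x=[2.9533] v=[-1.8206]
Step 10: x=[2.8009] v=[-1.5238]
Step 11: x=[2.6865] v=[-1.1443]
Step 12: x=[2.6162] v=[-0.7027]
Step 13: x=[2.5939] v=[-0.2229]
Step 14: x=[2.6208] v=[0.2690]
First v>=0 after going negative at step 14, time=1.4000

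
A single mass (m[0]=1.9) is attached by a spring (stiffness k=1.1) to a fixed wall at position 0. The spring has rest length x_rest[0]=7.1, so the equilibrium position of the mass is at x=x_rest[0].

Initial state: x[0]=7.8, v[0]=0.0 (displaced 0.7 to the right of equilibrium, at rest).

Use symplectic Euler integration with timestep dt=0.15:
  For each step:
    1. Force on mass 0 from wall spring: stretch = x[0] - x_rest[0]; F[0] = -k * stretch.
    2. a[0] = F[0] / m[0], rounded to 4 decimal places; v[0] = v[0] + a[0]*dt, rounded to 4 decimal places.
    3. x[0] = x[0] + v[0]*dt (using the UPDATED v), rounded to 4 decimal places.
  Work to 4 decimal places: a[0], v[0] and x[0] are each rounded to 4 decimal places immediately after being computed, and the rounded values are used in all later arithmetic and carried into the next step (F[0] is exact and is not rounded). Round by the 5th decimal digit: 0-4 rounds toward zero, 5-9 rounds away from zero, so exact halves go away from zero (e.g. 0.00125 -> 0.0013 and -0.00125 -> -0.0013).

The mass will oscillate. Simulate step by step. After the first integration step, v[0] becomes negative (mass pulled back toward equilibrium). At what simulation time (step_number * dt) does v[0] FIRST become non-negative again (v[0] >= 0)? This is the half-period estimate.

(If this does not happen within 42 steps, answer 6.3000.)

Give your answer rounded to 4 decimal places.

Answer: 4.2000

Derivation:
Step 0: x=[7.8000] v=[0.0000]
Step 1: x=[7.7909] v=[-0.0608]
Step 2: x=[7.7728] v=[-0.1208]
Step 3: x=[7.7459] v=[-0.1792]
Step 4: x=[7.7106] v=[-0.2353]
Step 5: x=[7.6674] v=[-0.2883]
Step 6: x=[7.6168] v=[-0.3376]
Step 7: x=[7.5594] v=[-0.3825]
Step 8: x=[7.4960] v=[-0.4224]
Step 9: x=[7.4275] v=[-0.4568]
Step 10: x=[7.3547] v=[-0.4852]
Step 11: x=[7.2786] v=[-0.5073]
Step 12: x=[7.2002] v=[-0.5228]
Step 13: x=[7.1205] v=[-0.5315]
Step 14: x=[7.0405] v=[-0.5333]
Step 15: x=[6.9613] v=[-0.5281]
Step 16: x=[6.8839] v=[-0.5161]
Step 17: x=[6.8093] v=[-0.4973]
Step 18: x=[6.7385] v=[-0.4721]
Step 19: x=[6.6724] v=[-0.4407]
Step 20: x=[6.6119] v=[-0.4036]
Step 21: x=[6.5577] v=[-0.3612]
Step 22: x=[6.5106] v=[-0.3141]
Step 23: x=[6.4712] v=[-0.2629]
Step 24: x=[6.4400] v=[-0.2083]
Step 25: x=[6.4174] v=[-0.1510]
Step 26: x=[6.4036] v=[-0.0917]
Step 27: x=[6.3989] v=[-0.0312]
Step 28: x=[6.4034] v=[0.0297]
First v>=0 after going negative at step 28, time=4.2000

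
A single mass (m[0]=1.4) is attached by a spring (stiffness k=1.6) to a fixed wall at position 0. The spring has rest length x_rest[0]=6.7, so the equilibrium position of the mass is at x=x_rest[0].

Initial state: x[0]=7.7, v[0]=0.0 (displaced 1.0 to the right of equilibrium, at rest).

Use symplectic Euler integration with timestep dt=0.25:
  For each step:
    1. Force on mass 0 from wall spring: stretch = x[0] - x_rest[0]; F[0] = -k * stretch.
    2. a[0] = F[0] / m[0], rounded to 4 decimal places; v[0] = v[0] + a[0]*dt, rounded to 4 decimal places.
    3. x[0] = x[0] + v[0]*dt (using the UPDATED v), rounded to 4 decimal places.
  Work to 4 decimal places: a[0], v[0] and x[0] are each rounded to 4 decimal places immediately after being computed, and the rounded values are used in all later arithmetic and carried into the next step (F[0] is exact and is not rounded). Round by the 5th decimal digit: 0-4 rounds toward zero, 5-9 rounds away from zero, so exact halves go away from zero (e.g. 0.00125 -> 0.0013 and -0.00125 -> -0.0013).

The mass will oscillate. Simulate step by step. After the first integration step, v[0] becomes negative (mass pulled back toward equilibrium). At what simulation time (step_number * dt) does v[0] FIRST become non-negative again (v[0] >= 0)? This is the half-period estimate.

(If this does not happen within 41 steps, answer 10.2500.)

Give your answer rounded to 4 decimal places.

Step 0: x=[7.7000] v=[0.0000]
Step 1: x=[7.6286] v=[-0.2857]
Step 2: x=[7.4909] v=[-0.5510]
Step 3: x=[7.2967] v=[-0.7770]
Step 4: x=[7.0598] v=[-0.9475]
Step 5: x=[6.7972] v=[-1.0503]
Step 6: x=[6.5277] v=[-1.0781]
Step 7: x=[6.2705] v=[-1.0289]
Step 8: x=[6.0440] v=[-0.9062]
Step 9: x=[5.8643] v=[-0.7188]
Step 10: x=[5.7443] v=[-0.4800]
Step 11: x=[5.6926] v=[-0.2070]
Step 12: x=[5.7128] v=[0.0808]
First v>=0 after going negative at step 12, time=3.0000

Answer: 3.0000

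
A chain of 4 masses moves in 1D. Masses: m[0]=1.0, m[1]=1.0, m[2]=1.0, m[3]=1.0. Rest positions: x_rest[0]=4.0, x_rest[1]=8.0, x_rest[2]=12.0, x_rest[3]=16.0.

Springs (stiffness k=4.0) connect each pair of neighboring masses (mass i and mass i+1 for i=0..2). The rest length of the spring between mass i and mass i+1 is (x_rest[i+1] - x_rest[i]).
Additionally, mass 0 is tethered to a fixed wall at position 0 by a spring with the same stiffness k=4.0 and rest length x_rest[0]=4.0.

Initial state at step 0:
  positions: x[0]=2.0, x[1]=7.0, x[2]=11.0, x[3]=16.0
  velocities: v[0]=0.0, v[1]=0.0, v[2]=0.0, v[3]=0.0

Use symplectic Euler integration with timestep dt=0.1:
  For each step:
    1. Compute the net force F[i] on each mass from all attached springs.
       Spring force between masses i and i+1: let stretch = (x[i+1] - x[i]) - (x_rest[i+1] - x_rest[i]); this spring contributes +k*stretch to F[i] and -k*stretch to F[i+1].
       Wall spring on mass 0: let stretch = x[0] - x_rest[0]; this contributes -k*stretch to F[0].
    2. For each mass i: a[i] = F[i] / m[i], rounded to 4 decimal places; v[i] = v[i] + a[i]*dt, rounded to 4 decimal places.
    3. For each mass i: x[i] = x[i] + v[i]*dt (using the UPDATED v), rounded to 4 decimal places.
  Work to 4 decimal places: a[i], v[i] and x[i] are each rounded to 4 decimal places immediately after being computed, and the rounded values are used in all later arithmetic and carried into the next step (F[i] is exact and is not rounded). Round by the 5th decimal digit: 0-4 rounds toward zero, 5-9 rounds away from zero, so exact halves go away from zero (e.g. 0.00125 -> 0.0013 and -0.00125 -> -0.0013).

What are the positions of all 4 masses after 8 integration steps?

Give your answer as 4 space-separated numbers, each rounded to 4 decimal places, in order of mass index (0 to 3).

Step 0: x=[2.0000 7.0000 11.0000 16.0000] v=[0.0000 0.0000 0.0000 0.0000]
Step 1: x=[2.1200 6.9600 11.0400 15.9600] v=[1.2000 -0.4000 0.4000 -0.4000]
Step 2: x=[2.3488 6.8896 11.1136 15.8832] v=[2.2880 -0.7040 0.7360 -0.7680]
Step 3: x=[2.6653 6.8065 11.2090 15.7756] v=[3.1648 -0.8307 0.9542 -1.0758]
Step 4: x=[3.0408 6.7339 11.3110 15.6454] v=[3.7552 -0.7262 1.0198 -1.3024]
Step 5: x=[3.4424 6.6966 11.4033 15.5018] v=[4.0161 -0.3726 0.9227 -1.4362]
Step 6: x=[3.8365 6.7174 11.4712 15.3542] v=[3.9408 0.2084 0.6794 -1.4756]
Step 7: x=[4.1924 6.8132 11.5043 15.2113] v=[3.5586 0.9576 0.3311 -1.4288]
Step 8: x=[4.4854 6.9918 11.4981 15.0801] v=[2.9300 1.7857 -0.0625 -1.3116]

Answer: 4.4854 6.9918 11.4981 15.0801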